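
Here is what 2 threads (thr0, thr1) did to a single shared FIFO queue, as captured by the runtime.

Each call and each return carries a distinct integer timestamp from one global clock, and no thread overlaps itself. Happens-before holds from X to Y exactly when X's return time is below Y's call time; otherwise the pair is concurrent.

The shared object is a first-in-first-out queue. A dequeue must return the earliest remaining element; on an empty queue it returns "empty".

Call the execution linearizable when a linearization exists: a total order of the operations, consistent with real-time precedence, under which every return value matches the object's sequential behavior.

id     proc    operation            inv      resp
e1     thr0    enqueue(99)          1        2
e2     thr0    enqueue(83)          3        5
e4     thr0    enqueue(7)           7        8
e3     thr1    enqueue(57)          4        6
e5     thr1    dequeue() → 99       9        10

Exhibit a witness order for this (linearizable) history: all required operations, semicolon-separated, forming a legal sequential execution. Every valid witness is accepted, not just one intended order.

after step 1 (e1 enqueue(99)): queue <99>
after step 2 (e2 enqueue(83)): queue <99,83>
after step 3 (e3 enqueue(57)): queue <99,83,57>
after step 4 (e4 enqueue(7)): queue <99,83,57,7>
after step 5 (e5 dequeue() → 99): queue <83,57,7>

e1; e2; e3; e4; e5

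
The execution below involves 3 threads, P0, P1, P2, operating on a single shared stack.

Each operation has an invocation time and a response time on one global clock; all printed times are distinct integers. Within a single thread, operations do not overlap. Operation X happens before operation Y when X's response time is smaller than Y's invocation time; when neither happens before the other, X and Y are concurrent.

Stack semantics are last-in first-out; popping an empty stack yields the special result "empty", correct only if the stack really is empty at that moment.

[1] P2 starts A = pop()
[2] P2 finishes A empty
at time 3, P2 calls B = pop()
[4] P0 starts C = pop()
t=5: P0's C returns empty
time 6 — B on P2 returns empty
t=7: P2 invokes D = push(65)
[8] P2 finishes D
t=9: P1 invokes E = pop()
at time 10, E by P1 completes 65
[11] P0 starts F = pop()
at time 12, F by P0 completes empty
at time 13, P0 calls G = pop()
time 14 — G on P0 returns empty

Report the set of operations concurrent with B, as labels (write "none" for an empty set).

C

B runs from 3 to 6; window-overlapping ops are concurrent
A [1,2]: before
C [4,5]: concurrent
D [7,8]: after
E [9,10]: after
F [11,12]: after
G [13,14]: after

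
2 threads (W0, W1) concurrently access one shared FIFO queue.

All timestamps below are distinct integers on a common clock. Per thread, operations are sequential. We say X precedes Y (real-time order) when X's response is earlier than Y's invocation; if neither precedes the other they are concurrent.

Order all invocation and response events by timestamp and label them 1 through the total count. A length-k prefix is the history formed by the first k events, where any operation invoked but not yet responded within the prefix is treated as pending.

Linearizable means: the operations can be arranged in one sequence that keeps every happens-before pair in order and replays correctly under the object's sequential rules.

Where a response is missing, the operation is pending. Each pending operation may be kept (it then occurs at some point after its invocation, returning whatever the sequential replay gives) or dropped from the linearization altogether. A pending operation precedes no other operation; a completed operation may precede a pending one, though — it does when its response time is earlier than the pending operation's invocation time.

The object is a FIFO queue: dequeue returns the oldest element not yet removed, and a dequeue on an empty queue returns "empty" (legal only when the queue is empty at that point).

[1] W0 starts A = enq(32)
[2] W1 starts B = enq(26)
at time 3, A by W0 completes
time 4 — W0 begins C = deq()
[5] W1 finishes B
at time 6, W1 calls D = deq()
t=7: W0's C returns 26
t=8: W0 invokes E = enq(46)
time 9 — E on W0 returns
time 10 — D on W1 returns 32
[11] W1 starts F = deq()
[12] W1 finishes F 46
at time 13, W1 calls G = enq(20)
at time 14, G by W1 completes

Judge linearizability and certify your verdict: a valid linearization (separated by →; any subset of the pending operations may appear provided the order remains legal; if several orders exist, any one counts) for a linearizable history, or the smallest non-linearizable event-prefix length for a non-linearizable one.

1. A enq(32), leaving queue <32>
2. B enq(26), leaving queue <32,26>
3. D deq() → 32, leaving queue <26>
4. C deq() → 26, leaving queue <>
5. E enq(46), leaving queue <46>
6. F deq() → 46, leaving queue <>
7. G enq(20), leaving queue <20>

linearizable — witness: A → B → D → C → E → F → G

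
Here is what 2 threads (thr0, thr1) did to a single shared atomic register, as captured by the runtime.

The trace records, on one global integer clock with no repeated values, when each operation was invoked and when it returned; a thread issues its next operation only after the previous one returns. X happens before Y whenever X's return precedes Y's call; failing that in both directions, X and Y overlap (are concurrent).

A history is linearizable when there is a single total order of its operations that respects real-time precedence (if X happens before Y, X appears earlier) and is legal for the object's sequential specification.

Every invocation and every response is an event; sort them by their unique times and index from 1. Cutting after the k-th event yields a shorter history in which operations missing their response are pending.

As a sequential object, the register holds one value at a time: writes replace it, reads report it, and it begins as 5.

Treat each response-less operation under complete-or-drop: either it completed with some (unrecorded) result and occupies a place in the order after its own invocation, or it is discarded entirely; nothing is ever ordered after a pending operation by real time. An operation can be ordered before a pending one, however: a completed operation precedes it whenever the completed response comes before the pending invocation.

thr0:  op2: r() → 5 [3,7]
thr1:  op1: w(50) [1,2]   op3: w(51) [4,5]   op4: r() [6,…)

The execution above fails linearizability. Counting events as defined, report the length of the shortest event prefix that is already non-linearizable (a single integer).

7

one valid order for events 1..6 is op1, op2, op3:
1. op1 w(50), leaving value 50
2. op2 r() (pending, included), leaving value 50
3. op3 w(51), leaving value 51
at event 7 (op2's time-7 response) nothing linearizes any more
completion choices over the 1 pending operation (op4) were checked; none helps
for example op1, op2, op3 (pending dropped) fails at step 2: op2 r() → 5 is not legal there
for example op1, op3, op2 (pending dropped) fails at step 3: op2 r() → 5 is not legal there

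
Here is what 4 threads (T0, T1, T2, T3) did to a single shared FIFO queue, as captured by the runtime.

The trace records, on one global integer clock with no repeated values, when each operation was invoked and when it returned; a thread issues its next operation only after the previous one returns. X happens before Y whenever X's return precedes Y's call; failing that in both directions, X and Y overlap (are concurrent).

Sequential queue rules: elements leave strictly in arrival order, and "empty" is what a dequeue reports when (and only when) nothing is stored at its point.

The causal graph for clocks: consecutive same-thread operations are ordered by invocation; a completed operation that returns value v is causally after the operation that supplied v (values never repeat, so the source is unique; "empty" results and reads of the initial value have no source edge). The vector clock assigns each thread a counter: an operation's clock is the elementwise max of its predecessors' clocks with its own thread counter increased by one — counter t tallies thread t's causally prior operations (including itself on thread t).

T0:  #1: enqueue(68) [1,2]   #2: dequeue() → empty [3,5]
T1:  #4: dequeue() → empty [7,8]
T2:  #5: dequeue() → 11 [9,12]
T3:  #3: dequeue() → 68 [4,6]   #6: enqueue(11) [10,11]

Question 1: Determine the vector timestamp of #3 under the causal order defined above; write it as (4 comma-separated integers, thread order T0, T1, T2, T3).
no predecessors for #4 (invoked 7): T1 increments from zero → (0, 1, 0, 0)
no predecessors for #1 (invoked 1): T0 increments from zero → (1, 0, 0, 0)
VC(#3, invoked at 4): max of VC(#1)=(1, 0, 0, 0), then +1 on thread T3 → (1, 0, 0, 1)
VC(#2, invoked at 3): max of VC(#1)=(1, 0, 0, 0), then +1 on thread T0 → (2, 0, 0, 0)
VC(#6, invoked at 10): max of VC(#3)=(1, 0, 0, 1), then +1 on thread T3 → (1, 0, 0, 2)
VC(#5, invoked at 9): max of VC(#6)=(1, 0, 0, 2), then +1 on thread T2 → (1, 0, 1, 2)
target: VC(#3) = (1, 0, 0, 1)

(1, 0, 0, 1)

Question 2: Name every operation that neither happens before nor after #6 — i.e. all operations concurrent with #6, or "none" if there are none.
concurrent with #6 ([10,11]): every op whose interval crosses 10..11
#1 [1,2]: before
#2 [3,5]: before
#3 [4,6]: before
#4 [7,8]: before
#5 [9,12]: concurrent

#5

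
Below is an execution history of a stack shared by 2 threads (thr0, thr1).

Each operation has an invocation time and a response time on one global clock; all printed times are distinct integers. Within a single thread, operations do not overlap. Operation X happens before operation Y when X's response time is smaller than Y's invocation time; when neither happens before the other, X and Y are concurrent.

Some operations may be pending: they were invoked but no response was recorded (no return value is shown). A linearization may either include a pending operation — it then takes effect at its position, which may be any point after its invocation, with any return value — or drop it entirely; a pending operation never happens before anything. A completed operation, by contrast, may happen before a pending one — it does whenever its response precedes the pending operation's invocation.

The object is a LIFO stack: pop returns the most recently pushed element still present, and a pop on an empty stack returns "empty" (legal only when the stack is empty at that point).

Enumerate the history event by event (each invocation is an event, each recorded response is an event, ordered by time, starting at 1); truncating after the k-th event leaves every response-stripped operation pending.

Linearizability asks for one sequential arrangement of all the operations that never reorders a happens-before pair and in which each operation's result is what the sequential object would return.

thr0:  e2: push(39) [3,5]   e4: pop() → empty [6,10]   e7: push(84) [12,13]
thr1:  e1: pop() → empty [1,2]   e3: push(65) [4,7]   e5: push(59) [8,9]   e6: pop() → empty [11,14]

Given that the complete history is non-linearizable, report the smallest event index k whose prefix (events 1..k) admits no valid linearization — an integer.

events 1..9 are linearizable; a witness order is e1, e2, e3, e4, e5:
after step 1 (e1 pop() → empty): stack <>
after step 2 (e2 push(39)): stack <39>
after step 3 (e3 push(65)): stack <39,65>
after step 4 (e4 pop() (pending, included)): stack <39>
after step 5 (e5 push(59)): stack <39,59>
event 10 — e4's response, time 10 — after it, nothing linearizes
e.g. e1, e2, e3, e4, e5: illegal at step 4, since e4 pop() → empty cannot apply there
e.g. e1, e2, e3, e5, e4: illegal at step 5, since e4 pop() → empty cannot apply there

10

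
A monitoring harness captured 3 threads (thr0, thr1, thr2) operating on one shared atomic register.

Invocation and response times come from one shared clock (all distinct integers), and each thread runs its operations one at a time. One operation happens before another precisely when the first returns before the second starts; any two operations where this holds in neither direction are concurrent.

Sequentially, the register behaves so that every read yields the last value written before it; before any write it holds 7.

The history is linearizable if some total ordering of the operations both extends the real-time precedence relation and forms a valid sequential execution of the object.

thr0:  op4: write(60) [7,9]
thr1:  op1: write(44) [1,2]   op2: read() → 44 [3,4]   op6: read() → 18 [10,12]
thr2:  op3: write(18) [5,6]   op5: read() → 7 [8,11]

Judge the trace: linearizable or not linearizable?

already the first 11 events (up to op5's response at time 11) admit no linearization; the first 10 still do
5 completed operations, 2 real-time-consistent orders — every atomic register replay fails
every completion of the 1 pending operation (op6) was checked; none linearizes
for example op1, op2, op3, op4, op5 (pending dropped) fails at step 5: op5 read() → 7 is not legal there
for example op1, op2, op3, op5, op4 (pending dropped) fails at step 4: op5 read() → 7 is not legal there

not linearizable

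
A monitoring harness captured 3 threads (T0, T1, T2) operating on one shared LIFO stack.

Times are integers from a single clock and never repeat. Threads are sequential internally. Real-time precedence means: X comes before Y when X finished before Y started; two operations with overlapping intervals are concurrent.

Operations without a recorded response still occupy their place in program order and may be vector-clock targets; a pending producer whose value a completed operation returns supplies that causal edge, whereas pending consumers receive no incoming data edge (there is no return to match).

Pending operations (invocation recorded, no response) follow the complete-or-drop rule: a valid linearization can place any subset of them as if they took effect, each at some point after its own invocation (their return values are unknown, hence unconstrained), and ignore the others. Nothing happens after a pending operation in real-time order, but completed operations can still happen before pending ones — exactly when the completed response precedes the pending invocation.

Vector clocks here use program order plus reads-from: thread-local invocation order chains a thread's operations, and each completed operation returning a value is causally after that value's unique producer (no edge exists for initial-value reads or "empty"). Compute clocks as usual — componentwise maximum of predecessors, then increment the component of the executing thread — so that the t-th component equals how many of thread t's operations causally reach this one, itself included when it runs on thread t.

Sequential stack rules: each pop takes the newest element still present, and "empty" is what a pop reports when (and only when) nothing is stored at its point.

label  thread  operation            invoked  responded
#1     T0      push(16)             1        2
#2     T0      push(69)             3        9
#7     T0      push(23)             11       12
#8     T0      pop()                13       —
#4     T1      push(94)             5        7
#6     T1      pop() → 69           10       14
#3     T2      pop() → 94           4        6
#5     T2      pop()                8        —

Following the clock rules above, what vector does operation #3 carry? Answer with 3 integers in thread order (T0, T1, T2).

(0, 1, 1)

invoked at 5, #4 has no predecessors; its own T1 bump gives (0, 1, 0)
invoked at 1, #1 has no predecessors; its own T0 bump gives (1, 0, 0)
#3, invoked 4, takes VC(#4)=(0, 1, 0) under max, adds 1 for T2 → (0, 1, 1)
#2, invoked 3, takes VC(#1)=(1, 0, 0) under max, adds 1 for T0 → (2, 0, 0)
#5, invoked 8, takes VC(#3)=(0, 1, 1) under max, adds 1 for T2 → (0, 1, 2)
#7, invoked 11, takes VC(#2)=(2, 0, 0) under max, adds 1 for T0 → (3, 0, 0)
#6, invoked 10, takes VC(#2)=(2, 0, 0), VC(#4)=(0, 1, 0) under max, adds 1 for T1 → (2, 2, 0)
#8, invoked 13, takes VC(#7)=(3, 0, 0) under max, adds 1 for T0 → (4, 0, 0)
target: VC(#3) = (0, 1, 1)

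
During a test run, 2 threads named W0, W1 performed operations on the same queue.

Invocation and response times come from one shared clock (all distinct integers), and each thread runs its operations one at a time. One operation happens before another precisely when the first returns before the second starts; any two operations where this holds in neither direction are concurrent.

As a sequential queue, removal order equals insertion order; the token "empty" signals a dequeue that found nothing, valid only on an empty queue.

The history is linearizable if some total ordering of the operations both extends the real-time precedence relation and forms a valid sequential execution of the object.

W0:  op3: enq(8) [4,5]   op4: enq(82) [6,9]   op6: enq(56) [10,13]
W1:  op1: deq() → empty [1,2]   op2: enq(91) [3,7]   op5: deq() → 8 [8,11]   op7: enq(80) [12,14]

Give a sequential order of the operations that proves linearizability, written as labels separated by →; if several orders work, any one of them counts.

op1 → op3 → op2 → op4 → op5 → op6 → op7

1. op1 deq() → empty, leaving queue <>
2. op3 enq(8), leaving queue <8>
3. op2 enq(91), leaving queue <8,91>
4. op4 enq(82), leaving queue <8,91,82>
5. op5 deq() → 8, leaving queue <91,82>
6. op6 enq(56), leaving queue <91,82,56>
7. op7 enq(80), leaving queue <91,82,56,80>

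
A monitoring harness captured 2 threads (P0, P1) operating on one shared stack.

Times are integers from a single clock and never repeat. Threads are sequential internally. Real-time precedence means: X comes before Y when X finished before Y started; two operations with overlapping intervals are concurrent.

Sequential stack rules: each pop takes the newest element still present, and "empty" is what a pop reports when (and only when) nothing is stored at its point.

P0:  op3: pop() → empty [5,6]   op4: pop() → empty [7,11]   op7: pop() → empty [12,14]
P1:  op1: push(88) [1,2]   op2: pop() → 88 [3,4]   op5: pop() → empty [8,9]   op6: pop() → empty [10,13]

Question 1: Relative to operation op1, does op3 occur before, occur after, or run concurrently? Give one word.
Answer: after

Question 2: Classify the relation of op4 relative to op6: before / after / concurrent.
Answer: concurrent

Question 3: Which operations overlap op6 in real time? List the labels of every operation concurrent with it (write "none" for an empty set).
Answer: op4, op7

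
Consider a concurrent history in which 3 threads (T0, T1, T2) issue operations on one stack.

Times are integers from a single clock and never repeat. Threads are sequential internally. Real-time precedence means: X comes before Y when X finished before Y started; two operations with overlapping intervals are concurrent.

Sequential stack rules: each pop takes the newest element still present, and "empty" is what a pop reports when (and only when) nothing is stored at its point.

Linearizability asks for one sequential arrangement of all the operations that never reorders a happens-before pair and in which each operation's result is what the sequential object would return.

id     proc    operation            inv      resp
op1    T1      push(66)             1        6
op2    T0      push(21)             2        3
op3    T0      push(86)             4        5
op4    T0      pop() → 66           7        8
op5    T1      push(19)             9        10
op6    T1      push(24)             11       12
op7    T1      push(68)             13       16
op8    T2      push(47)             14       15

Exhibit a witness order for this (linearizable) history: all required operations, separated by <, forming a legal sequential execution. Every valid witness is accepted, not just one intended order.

op2 < op3 < op1 < op4 < op5 < op6 < op7 < op8

step 1: op2 push(21) — stack <21>
step 2: op3 push(86) — stack <21,86>
step 3: op1 push(66) — stack <21,86,66>
step 4: op4 pop() → 66 — stack <21,86>
step 5: op5 push(19) — stack <21,86,19>
step 6: op6 push(24) — stack <21,86,19,24>
step 7: op7 push(68) — stack <21,86,19,24,68>
step 8: op8 push(47) — stack <21,86,19,24,68,47>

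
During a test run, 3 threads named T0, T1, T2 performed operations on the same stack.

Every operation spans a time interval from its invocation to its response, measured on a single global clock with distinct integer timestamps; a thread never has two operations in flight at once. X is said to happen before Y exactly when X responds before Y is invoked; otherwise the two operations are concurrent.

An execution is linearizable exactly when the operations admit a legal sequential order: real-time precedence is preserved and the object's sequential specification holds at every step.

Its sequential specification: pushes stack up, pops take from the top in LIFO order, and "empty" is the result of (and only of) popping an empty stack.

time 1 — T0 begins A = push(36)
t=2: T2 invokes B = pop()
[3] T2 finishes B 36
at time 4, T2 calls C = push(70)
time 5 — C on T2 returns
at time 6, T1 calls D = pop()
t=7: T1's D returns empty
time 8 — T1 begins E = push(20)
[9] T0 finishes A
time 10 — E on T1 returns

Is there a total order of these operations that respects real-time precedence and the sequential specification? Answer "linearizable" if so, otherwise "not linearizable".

events 1..6 are fine; event 7 — the response of D at time 7 — makes the prefix non-linearizable
exactly one order of the 3 completed ops respects real time; the stack replay fails
every completion of the 1 pending operation (A) was checked; none linearizes
take B, C, D (pending dropped): step 1 already fails, because B pop() → 36 cannot occur there

not linearizable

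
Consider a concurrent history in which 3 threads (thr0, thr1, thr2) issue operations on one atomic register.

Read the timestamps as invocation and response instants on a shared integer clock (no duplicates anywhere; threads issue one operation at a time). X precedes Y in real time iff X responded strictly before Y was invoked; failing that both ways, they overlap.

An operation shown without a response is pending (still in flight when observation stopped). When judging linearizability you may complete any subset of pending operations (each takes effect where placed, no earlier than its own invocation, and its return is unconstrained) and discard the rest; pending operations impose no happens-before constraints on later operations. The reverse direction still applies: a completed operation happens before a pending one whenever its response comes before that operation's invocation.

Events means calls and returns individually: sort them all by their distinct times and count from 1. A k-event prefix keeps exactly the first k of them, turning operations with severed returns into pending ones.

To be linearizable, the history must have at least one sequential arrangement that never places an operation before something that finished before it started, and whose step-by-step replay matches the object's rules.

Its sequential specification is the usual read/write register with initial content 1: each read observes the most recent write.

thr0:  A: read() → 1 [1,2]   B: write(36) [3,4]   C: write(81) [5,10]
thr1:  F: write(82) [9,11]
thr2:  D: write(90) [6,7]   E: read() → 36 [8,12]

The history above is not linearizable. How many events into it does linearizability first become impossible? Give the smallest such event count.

events 1..11 are still linearizable — one witness is A, B, C, D, E, F:
after step 1 (A read() → 1): value 1
after step 2 (B write(36)): value 36
after step 3 (C write(81)): value 81
after step 4 (D write(90)): value 90
after step 5 (E read() (pending, included)): value 90
after step 6 (F write(82)): value 82
include event 12 — E responding at 12 — and every candidate order breaks
sample order A, B, C, D, E, F stalls at step 5 — E read() → 36 has no legal effect
sample order A, B, C, D, F, E stalls at step 6 — E read() → 36 has no legal effect

12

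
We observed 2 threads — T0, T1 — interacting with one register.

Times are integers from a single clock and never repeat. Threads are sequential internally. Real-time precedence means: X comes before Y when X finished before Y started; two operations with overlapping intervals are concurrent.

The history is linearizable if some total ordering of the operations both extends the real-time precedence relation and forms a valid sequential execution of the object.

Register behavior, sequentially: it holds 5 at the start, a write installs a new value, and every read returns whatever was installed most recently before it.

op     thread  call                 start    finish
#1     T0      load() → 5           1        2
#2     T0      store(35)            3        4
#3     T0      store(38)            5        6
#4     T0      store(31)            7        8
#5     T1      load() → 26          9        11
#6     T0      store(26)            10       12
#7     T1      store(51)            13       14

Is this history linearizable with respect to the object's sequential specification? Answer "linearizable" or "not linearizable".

linearizable

a witness: #1, #2, #3, #4, #6, #5, #7
1. #1 load() → 5, leaving value 5
2. #2 store(35), leaving value 35
3. #3 store(38), leaving value 38
4. #4 store(31), leaving value 31
5. #6 store(26), leaving value 26
6. #5 load() → 26, leaving value 26
7. #7 store(51), leaving value 51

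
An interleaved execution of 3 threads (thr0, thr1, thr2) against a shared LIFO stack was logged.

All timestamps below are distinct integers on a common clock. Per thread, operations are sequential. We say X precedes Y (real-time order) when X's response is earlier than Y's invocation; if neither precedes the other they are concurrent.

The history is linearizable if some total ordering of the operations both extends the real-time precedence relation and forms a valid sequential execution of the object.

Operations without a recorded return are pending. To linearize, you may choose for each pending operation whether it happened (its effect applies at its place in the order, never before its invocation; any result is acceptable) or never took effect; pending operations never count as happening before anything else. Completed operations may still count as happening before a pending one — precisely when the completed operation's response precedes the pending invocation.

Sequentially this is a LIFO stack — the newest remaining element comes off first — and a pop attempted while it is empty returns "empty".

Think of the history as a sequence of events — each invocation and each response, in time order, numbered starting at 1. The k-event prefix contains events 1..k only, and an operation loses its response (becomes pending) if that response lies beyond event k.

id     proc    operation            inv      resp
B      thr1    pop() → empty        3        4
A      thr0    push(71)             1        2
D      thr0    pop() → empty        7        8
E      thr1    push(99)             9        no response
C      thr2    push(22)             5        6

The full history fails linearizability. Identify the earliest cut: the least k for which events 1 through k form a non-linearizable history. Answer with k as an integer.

4

one valid order for events 1..3 is A:
1. A push(71), leaving stack <71>
adding event 4 (B responds at 4) leaves no legal real-time order
e.g. A, B: illegal at step 2, since B pop() → empty cannot apply there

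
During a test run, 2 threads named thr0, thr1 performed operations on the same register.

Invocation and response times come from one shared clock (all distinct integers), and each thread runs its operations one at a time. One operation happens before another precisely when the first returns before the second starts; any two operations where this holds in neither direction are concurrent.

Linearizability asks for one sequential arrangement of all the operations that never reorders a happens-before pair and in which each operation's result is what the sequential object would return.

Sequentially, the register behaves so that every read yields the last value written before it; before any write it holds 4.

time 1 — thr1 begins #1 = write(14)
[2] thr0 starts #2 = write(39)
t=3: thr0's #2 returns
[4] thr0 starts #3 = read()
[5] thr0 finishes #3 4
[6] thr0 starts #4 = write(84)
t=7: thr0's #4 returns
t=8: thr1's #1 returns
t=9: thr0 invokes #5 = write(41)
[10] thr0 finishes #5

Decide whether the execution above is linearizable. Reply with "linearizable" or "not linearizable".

through event 4 a valid linearization exists; event 5 (#3 responding at time 5) ends that
a single order respects real time; the 2 completed register operations fail replay along it
including or dropping the 1 pending operation (#1) in any combination fails
sample order #2, #3 (pending dropped) stalls at step 2 — #3 read() → 4 has no legal effect

not linearizable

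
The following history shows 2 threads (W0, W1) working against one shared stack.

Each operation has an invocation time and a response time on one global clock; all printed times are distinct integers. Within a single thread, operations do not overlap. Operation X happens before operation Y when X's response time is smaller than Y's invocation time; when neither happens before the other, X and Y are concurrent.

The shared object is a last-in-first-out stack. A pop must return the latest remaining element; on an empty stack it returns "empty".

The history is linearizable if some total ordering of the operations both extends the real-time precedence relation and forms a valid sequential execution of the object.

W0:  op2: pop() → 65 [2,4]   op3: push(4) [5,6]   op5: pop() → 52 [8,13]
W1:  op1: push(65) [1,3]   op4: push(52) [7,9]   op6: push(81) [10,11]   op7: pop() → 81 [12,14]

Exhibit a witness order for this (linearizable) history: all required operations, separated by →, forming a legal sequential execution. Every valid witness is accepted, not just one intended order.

op1 → op2 → op3 → op4 → op5 → op6 → op7

after step 1 (op1 push(65)): stack <65>
after step 2 (op2 pop() → 65): stack <>
after step 3 (op3 push(4)): stack <4>
after step 4 (op4 push(52)): stack <4,52>
after step 5 (op5 pop() → 52): stack <4>
after step 6 (op6 push(81)): stack <4,81>
after step 7 (op7 pop() → 81): stack <4>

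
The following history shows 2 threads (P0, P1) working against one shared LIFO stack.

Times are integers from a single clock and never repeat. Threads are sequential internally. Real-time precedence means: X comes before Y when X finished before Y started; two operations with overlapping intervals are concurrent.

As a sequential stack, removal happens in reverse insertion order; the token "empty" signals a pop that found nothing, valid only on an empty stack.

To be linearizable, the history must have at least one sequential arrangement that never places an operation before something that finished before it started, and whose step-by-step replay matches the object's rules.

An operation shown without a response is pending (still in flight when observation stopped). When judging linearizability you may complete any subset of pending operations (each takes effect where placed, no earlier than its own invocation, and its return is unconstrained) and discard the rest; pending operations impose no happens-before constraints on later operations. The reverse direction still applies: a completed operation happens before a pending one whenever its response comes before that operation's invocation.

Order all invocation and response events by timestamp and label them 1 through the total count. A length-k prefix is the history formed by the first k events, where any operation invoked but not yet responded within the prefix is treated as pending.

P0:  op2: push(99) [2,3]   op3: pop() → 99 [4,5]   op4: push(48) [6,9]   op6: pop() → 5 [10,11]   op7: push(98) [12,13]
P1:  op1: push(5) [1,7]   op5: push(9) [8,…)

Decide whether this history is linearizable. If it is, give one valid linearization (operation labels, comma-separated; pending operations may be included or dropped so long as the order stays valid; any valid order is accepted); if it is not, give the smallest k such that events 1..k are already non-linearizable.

1. op2 push(99), leaving stack <99>
2. op3 pop() → 99, leaving stack <>
3. op4 push(48), leaving stack <48>
4. op1 push(5), leaving stack <48,5>
5. op6 pop() → 5, leaving stack <48>
6. op5 push(9) (pending, included), leaving stack <48,9>
7. op7 push(98), leaving stack <48,9,98>

linearizable — witness: op2, op3, op4, op1, op6, op5, op7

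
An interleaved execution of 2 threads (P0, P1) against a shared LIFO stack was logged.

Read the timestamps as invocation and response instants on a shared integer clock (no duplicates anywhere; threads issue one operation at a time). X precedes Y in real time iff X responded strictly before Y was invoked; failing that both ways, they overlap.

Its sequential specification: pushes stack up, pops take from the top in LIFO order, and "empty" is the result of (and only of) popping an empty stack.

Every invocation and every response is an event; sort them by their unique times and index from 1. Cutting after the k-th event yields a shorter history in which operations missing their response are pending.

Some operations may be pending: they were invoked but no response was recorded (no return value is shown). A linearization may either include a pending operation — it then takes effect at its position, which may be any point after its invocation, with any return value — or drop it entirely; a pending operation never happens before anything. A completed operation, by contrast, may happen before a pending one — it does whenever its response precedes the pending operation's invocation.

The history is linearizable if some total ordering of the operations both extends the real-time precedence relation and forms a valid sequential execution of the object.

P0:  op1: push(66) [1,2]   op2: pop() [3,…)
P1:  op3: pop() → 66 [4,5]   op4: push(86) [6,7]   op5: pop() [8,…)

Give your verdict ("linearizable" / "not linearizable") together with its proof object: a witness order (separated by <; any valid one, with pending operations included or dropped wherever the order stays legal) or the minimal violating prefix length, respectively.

after step 1 (op1 push(66)): stack <66>
after step 2 (op3 pop() → 66): stack <>
after step 3 (op2 pop() (pending, included)): stack <>
after step 4 (op4 push(86)): stack <86>

linearizable — witness: op1 < op3 < op2 < op4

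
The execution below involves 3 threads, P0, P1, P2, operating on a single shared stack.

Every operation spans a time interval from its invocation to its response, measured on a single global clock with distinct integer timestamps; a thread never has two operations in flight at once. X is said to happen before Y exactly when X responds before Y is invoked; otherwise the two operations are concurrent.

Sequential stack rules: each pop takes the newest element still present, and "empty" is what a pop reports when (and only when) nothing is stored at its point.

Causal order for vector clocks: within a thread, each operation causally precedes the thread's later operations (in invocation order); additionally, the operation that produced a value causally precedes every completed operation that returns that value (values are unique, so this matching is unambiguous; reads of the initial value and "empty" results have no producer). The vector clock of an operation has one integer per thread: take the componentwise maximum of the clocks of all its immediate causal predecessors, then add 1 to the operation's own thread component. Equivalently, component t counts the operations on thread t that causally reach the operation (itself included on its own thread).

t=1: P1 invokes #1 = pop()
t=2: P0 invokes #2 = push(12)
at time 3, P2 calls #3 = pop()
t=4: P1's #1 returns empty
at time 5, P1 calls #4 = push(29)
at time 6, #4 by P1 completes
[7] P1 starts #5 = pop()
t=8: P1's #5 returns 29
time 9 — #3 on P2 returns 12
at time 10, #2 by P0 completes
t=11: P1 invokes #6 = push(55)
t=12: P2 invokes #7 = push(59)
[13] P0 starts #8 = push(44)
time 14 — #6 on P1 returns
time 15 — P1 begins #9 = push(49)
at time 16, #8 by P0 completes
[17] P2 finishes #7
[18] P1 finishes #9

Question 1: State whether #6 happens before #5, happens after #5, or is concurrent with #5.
#6 spans [11,14], #5 spans [7,8]
resp(#5)=8 < inv(#6)=11

after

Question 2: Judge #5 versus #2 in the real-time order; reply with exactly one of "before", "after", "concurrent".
#5 spans [7,8], #2 spans [2,10]
the intervals overlap in both directions

concurrent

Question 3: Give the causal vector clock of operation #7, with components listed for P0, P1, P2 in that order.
#1, invoked 1, has no incoming edges; only P1's bump applies → (0, 1, 0)
#2, invoked 2, has no incoming edges; only P0's bump applies → (1, 0, 0)
#4 (invocation 5): componentwise max over VC(#1)=(0, 1, 0), +1 at P1, giving (0, 2, 0)
#3 (invocation 3): componentwise max over VC(#2)=(1, 0, 0), +1 at P2, giving (1, 0, 1)
#8 (invocation 13): componentwise max over VC(#2)=(1, 0, 0), +1 at P0, giving (2, 0, 0)
#5 (invocation 7): componentwise max over VC(#4)=(0, 2, 0), +1 at P1, giving (0, 3, 0)
#7 (invocation 12): componentwise max over VC(#3)=(1, 0, 1), +1 at P2, giving (1, 0, 2)
#6 (invocation 11): componentwise max over VC(#5)=(0, 3, 0), +1 at P1, giving (0, 4, 0)
#9 (invocation 15): componentwise max over VC(#6)=(0, 4, 0), +1 at P1, giving (0, 5, 0)
target: VC(#7) = (1, 0, 2)

(1, 0, 2)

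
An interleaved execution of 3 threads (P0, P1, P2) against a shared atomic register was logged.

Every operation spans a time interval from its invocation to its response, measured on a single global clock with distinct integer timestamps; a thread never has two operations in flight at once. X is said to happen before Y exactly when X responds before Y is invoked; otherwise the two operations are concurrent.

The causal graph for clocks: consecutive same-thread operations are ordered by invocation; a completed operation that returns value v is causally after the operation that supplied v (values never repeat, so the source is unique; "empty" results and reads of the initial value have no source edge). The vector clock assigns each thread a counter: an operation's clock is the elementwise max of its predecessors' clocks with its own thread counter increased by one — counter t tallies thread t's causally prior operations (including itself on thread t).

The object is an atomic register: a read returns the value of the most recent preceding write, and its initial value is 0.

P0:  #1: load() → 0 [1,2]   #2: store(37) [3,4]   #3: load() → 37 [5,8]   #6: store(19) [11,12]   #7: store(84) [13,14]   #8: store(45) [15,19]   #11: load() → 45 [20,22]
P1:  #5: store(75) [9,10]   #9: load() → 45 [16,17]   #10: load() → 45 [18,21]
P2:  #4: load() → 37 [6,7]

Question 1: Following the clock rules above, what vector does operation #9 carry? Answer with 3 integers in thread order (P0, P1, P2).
Answer: (6, 2, 0)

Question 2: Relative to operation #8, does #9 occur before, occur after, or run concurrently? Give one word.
Answer: concurrent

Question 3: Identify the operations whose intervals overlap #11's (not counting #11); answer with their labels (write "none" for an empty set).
Answer: #10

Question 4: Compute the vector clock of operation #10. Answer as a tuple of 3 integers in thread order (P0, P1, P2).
Answer: (6, 3, 0)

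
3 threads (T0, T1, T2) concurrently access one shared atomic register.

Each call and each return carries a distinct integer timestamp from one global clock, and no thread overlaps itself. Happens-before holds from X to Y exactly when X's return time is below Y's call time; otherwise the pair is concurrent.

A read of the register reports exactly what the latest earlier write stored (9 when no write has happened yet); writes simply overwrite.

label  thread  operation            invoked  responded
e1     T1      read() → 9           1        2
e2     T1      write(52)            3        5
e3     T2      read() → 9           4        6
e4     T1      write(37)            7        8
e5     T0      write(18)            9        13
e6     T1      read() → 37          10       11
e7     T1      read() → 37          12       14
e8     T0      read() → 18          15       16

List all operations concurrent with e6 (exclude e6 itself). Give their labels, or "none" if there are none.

e5

overlap test against e6 [10,11]: concurrent iff the interval meets 10..11
e1 [1,2]: before
e2 [3,5]: before
e3 [4,6]: before
e4 [7,8]: before
e5 [9,13]: concurrent
e7 [12,14]: after
e8 [15,16]: after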